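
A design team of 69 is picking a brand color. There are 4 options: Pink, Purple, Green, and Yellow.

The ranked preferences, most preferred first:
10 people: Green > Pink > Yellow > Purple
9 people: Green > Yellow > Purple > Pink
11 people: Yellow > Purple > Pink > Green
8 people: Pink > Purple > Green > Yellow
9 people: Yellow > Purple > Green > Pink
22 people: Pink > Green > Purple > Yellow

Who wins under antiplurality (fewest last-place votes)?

Purple

Last-place votes: Pink 18, Purple 10, Green 11, Yellow 30.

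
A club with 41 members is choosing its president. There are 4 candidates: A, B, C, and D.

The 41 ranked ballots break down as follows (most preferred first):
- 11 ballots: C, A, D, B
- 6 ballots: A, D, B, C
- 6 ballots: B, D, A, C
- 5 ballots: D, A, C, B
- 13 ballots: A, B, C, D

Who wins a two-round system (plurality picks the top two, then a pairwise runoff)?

Round 1 first-place votes: A 19, B 6, C 11, D 5. A and C advance.
Runoff: A is ranked above C on 30 ballots, C above A on 11.

A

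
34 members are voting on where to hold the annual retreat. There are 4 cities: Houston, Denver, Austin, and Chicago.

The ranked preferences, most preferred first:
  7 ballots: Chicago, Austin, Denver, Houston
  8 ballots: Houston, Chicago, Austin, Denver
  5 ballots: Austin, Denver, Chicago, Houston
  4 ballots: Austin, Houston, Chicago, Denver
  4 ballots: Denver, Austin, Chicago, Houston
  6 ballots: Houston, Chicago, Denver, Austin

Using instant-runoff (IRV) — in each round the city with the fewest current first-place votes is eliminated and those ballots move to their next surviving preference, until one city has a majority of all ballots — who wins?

Round 1: Houston 14, Denver 4, Austin 9, Chicago 7. Denver eliminated.
Round 2: Houston 14, Austin 13, Chicago 7. Chicago eliminated.
Round 3: Houston 14, Austin 20. Austin has a majority (≥18).

Austin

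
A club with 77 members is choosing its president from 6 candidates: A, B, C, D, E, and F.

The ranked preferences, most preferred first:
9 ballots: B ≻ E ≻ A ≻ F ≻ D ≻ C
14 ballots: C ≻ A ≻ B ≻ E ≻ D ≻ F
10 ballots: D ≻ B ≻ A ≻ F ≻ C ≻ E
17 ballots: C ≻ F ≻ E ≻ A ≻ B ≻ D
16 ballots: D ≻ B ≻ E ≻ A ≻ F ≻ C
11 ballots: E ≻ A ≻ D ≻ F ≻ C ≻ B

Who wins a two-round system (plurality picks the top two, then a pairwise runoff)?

Round 1 first-place votes: A 0, B 9, C 31, D 26, E 11, F 0. C and D advance.
Runoff: C is ranked above D on 31 ballots, D above C on 46.

D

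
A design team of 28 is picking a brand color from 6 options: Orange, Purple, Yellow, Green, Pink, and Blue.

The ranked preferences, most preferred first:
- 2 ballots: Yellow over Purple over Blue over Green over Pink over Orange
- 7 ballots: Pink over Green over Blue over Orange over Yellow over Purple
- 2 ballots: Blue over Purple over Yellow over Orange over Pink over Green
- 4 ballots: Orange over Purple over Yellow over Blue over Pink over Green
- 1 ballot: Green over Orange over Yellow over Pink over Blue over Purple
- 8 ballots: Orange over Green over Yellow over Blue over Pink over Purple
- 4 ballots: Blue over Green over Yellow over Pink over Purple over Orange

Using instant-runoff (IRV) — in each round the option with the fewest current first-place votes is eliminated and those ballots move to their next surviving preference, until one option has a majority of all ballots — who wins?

Blue

Round 1: Orange 12, Purple 0, Yellow 2, Green 1, Pink 7, Blue 6. Purple eliminated.
Round 2: Orange 12, Yellow 2, Green 1, Pink 7, Blue 6. Green eliminated.
Round 3: Orange 13, Yellow 2, Pink 7, Blue 6. Yellow eliminated.
Round 4: Orange 13, Pink 7, Blue 8. Pink eliminated.
Round 5: Orange 13, Blue 15. Blue has a majority (≥15).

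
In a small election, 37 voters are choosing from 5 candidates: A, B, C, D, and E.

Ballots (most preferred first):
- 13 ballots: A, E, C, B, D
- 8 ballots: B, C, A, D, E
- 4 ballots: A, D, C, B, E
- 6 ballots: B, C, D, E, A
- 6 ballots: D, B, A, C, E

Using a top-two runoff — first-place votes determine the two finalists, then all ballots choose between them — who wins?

Round 1 first-place votes: A 17, B 14, C 0, D 6, E 0. A and B advance.
Runoff: A is ranked above B on 17 ballots, B above A on 20.

B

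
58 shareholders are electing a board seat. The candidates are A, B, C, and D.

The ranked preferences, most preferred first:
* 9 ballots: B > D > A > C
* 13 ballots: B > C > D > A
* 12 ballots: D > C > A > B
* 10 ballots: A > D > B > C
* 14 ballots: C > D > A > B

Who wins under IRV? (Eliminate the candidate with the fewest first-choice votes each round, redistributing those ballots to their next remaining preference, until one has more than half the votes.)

Round 1: A 10, B 22, C 14, D 12. A eliminated.
Round 2: B 22, C 14, D 22. C eliminated.
Round 3: B 22, D 36. D has a majority (≥30).

D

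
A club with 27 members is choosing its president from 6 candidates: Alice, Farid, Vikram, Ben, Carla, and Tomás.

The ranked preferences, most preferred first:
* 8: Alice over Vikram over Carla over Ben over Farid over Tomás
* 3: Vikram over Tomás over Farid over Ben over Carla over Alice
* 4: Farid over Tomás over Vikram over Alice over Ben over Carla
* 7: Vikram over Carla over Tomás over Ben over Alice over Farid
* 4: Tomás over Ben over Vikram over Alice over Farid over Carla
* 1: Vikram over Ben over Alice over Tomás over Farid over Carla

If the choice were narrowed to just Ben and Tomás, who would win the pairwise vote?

Ben is ranked above Tomás on 9 ballots; Tomás above Ben on 18.

Tomás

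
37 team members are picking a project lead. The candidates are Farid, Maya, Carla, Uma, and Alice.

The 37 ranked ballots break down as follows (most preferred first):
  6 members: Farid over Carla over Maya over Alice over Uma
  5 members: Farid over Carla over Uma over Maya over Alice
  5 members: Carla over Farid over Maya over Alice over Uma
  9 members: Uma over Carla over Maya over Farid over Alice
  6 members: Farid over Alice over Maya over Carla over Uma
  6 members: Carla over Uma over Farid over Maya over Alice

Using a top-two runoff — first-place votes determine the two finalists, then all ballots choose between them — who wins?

Round 1 first-place votes: Farid 17, Maya 0, Carla 11, Uma 9, Alice 0. Farid and Carla advance.
Runoff: Farid is ranked above Carla on 17 ballots, Carla above Farid on 20.

Carla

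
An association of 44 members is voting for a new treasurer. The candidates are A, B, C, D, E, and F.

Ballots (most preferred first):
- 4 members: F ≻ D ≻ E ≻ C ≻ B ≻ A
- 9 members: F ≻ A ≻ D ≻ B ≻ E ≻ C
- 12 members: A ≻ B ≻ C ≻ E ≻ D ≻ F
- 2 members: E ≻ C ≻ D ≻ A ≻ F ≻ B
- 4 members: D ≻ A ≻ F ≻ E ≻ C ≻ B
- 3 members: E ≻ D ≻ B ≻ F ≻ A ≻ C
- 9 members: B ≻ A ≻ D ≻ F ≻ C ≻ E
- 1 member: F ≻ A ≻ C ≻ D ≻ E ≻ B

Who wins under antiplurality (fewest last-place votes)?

Last-place votes: A 4, B 7, C 12, D 0, E 9, F 12.

D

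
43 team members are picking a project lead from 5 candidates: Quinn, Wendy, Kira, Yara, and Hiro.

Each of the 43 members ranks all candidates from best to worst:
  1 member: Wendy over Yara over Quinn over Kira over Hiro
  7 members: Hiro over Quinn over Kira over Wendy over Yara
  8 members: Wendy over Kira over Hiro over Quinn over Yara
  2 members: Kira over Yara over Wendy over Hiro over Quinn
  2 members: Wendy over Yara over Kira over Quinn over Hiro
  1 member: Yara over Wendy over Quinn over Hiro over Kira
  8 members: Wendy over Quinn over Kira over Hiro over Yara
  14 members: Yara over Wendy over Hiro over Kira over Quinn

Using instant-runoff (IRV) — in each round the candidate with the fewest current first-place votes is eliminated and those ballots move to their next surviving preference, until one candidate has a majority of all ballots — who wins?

Wendy

Round 1: Quinn 0, Wendy 19, Kira 2, Yara 15, Hiro 7. Quinn eliminated.
Round 2: Wendy 19, Kira 2, Yara 15, Hiro 7. Kira eliminated.
Round 3: Wendy 19, Yara 17, Hiro 7. Hiro eliminated.
Round 4: Wendy 26, Yara 17. Wendy has a majority (≥22).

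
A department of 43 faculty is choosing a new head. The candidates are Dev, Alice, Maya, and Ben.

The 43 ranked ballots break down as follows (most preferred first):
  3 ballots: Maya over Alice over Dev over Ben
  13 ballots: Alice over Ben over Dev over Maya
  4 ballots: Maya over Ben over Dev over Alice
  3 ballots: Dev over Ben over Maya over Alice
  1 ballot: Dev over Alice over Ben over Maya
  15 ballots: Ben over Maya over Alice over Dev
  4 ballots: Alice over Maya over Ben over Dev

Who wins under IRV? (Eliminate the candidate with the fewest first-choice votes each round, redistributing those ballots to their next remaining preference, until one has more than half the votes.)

Ben

Round 1: Dev 4, Alice 17, Maya 7, Ben 15. Dev eliminated.
Round 2: Alice 18, Maya 7, Ben 18. Maya eliminated.
Round 3: Alice 21, Ben 22. Ben has a majority (≥22).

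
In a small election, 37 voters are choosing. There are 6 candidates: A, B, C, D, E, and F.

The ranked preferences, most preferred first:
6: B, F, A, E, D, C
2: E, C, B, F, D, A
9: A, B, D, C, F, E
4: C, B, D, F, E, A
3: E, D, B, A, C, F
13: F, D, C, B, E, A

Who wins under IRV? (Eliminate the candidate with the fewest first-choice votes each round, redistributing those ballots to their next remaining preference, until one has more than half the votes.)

B

Round 1: A 9, B 6, C 4, D 0, E 5, F 13. D eliminated.
Round 2: A 9, B 6, C 4, E 5, F 13. C eliminated.
Round 3: A 9, B 10, E 5, F 13. E eliminated.
Round 4: A 9, B 15, F 13. A eliminated.
Round 5: B 24, F 13. B has a majority (≥19).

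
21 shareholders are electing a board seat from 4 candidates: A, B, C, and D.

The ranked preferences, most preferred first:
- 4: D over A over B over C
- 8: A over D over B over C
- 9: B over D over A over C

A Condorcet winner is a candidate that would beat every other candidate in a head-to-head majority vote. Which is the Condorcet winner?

D vs A: 13–8
D vs B: 12–9
D vs C: 21–0
D beats every other candidate.

D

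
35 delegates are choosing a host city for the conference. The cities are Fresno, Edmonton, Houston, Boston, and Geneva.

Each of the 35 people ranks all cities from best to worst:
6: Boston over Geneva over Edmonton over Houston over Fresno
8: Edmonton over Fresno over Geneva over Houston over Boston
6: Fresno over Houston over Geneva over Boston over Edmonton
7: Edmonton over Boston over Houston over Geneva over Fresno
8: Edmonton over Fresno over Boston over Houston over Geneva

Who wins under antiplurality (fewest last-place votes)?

Houston

Last-place votes: Fresno 13, Edmonton 6, Houston 0, Boston 8, Geneva 8.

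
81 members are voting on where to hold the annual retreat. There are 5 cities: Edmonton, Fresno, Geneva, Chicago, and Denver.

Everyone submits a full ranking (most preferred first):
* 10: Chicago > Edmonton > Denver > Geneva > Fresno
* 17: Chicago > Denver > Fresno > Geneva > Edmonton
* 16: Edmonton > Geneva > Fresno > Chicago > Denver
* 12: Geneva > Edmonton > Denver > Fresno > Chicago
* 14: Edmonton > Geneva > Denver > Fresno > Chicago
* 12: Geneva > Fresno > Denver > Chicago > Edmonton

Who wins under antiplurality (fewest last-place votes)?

Last-place votes: Edmonton 29, Fresno 10, Geneva 0, Chicago 26, Denver 16.

Geneva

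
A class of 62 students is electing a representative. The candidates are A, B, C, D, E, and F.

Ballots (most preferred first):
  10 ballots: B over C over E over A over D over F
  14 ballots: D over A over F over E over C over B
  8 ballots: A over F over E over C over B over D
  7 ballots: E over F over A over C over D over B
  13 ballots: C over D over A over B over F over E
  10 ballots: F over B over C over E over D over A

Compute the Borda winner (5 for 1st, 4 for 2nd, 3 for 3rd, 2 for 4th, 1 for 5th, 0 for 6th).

A: 10×2 + 14×4 + 8×5 + 7×3 + 13×3 + 10×0 = 176
B: 10×5 + 14×0 + 8×1 + 7×0 + 13×2 + 10×4 = 124
C: 10×4 + 14×1 + 8×2 + 7×2 + 13×5 + 10×3 = 179
D: 10×1 + 14×5 + 8×0 + 7×1 + 13×4 + 10×1 = 149
E: 10×3 + 14×2 + 8×3 + 7×5 + 13×0 + 10×2 = 137
F: 10×0 + 14×3 + 8×4 + 7×4 + 13×1 + 10×5 = 165

C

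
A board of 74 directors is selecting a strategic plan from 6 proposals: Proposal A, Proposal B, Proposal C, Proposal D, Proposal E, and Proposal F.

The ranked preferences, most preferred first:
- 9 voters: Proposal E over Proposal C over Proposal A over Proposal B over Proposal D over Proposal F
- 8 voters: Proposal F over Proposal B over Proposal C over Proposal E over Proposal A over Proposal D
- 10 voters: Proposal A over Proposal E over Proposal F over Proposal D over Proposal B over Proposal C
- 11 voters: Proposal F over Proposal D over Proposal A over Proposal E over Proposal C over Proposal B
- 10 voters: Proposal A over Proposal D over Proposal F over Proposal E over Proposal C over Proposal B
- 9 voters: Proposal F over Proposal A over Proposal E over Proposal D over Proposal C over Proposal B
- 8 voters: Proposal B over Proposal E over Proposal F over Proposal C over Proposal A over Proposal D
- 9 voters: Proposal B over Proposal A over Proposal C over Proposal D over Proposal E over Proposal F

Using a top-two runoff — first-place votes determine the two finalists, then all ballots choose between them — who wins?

Round 1 first-place votes: Proposal A 20, Proposal B 17, Proposal C 0, Proposal D 0, Proposal E 9, Proposal F 28. Proposal F and Proposal A advance.
Runoff: Proposal F is ranked above Proposal A on 36 ballots, Proposal A above Proposal F on 38.

Proposal A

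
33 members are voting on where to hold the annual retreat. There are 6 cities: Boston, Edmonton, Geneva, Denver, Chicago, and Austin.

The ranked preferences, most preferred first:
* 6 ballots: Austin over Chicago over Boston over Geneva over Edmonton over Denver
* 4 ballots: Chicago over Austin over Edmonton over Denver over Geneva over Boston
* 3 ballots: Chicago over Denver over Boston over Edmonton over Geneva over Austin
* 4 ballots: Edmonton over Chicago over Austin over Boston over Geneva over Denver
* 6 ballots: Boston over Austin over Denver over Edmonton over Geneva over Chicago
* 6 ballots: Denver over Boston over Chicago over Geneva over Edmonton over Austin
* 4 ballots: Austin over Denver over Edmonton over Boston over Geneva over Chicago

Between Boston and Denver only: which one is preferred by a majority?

Boston is ranked above Denver on 16 ballots; Denver above Boston on 17.

Denver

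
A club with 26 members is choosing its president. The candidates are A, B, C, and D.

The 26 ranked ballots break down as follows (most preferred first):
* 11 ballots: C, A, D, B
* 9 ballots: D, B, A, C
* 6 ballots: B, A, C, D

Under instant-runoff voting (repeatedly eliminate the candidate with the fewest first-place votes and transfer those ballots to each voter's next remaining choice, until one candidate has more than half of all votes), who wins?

Round 1: A 0, B 6, C 11, D 9. A eliminated.
Round 2: B 6, C 11, D 9. B eliminated.
Round 3: C 17, D 9. C has a majority (≥14).

C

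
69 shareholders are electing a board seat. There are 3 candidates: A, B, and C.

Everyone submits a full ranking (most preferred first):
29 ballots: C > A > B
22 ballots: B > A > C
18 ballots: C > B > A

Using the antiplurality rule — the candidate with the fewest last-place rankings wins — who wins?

A

Last-place votes: A 18, B 29, C 22.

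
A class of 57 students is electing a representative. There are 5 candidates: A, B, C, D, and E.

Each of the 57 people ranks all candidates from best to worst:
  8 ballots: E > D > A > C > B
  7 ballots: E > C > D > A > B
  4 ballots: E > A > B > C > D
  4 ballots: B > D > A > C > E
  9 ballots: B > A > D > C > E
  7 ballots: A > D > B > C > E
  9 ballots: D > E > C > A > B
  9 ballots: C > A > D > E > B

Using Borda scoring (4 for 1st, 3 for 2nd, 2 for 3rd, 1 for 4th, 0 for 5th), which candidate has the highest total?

D

A: 8×2 + 7×1 + 4×3 + 4×2 + 9×3 + 7×4 + 9×1 + 9×3 = 134
B: 8×0 + 7×0 + 4×2 + 4×4 + 9×4 + 7×2 + 9×0 + 9×0 = 74
C: 8×1 + 7×3 + 4×1 + 4×1 + 9×1 + 7×1 + 9×2 + 9×4 = 107
D: 8×3 + 7×2 + 4×0 + 4×3 + 9×2 + 7×3 + 9×4 + 9×2 = 143
E: 8×4 + 7×4 + 4×4 + 4×0 + 9×0 + 7×0 + 9×3 + 9×1 = 112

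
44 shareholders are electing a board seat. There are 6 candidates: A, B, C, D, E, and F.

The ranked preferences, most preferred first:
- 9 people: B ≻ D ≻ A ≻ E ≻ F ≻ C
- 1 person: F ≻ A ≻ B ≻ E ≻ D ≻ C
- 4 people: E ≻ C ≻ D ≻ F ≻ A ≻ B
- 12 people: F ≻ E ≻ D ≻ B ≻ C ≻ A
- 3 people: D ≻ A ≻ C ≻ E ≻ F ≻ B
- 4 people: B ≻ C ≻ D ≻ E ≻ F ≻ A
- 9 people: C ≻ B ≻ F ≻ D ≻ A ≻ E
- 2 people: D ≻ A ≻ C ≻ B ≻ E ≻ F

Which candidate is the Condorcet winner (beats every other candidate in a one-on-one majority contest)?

B vs A: 34–10
B vs C: 26–18
B vs D: 23–21
B vs E: 25–19
B vs F: 24–20
B beats every other candidate.

B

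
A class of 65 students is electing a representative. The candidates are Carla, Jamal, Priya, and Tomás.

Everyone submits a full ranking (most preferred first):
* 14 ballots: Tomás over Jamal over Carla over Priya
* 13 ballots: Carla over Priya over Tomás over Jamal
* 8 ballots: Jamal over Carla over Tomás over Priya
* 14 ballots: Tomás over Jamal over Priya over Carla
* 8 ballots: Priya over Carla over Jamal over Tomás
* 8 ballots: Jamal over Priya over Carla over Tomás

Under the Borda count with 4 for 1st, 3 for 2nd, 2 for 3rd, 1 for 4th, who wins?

Carla: 14×2 + 13×4 + 8×3 + 14×1 + 8×3 + 8×2 = 158
Jamal: 14×3 + 13×1 + 8×4 + 14×3 + 8×2 + 8×4 = 177
Priya: 14×1 + 13×3 + 8×1 + 14×2 + 8×4 + 8×3 = 145
Tomás: 14×4 + 13×2 + 8×2 + 14×4 + 8×1 + 8×1 = 170

Jamal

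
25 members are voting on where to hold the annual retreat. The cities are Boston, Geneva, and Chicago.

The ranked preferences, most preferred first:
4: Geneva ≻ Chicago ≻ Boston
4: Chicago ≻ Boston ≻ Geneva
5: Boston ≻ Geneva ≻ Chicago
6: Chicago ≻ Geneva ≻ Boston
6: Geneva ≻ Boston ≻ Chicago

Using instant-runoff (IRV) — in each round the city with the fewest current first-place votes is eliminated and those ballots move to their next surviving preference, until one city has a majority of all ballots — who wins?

Round 1: Boston 5, Geneva 10, Chicago 10. Boston eliminated.
Round 2: Geneva 15, Chicago 10. Geneva has a majority (≥13).

Geneva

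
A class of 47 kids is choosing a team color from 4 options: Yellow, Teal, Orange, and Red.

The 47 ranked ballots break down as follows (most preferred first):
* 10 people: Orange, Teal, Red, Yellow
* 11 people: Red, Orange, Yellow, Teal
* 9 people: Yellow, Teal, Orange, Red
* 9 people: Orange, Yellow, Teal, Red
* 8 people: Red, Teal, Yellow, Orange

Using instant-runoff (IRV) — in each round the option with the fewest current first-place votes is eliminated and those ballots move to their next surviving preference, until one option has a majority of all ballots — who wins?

Orange

Round 1: Yellow 9, Teal 0, Orange 19, Red 19. Teal eliminated.
Round 2: Yellow 9, Orange 19, Red 19. Yellow eliminated.
Round 3: Orange 28, Red 19. Orange has a majority (≥24).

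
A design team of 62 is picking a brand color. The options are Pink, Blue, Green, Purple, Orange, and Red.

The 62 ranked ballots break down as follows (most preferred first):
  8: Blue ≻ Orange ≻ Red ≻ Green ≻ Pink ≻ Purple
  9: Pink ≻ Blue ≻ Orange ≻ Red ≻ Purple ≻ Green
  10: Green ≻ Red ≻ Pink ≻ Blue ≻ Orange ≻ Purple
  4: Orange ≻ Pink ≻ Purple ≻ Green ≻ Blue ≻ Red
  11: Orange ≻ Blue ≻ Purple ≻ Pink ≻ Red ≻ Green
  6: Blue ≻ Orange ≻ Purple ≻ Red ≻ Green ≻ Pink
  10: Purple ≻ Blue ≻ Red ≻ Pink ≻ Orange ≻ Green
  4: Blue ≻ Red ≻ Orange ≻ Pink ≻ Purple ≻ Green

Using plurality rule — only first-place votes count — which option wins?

Blue

First-place votes: Pink 9, Blue 18, Green 10, Purple 10, Orange 15, Red 0.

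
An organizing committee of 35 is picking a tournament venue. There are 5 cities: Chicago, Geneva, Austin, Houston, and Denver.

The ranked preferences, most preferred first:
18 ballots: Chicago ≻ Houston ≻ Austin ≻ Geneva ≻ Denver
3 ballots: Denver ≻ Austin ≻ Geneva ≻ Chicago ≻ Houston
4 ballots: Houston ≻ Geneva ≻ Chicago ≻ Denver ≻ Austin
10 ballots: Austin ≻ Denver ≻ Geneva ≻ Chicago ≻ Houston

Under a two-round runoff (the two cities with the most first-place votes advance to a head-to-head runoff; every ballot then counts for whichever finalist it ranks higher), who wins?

Chicago

Round 1 first-place votes: Chicago 18, Geneva 0, Austin 10, Houston 4, Denver 3. Chicago and Austin advance.
Runoff: Chicago is ranked above Austin on 22 ballots, Austin above Chicago on 13.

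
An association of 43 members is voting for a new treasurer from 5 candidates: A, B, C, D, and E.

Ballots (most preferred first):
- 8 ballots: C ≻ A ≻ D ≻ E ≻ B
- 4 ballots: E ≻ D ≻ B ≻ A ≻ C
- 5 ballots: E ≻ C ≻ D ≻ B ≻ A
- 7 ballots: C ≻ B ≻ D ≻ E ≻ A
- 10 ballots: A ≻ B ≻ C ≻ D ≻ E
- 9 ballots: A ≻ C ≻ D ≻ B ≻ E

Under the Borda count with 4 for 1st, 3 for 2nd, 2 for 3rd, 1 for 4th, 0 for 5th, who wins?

A: 8×3 + 4×1 + 5×0 + 7×0 + 10×4 + 9×4 = 104
B: 8×0 + 4×2 + 5×1 + 7×3 + 10×3 + 9×1 = 73
C: 8×4 + 4×0 + 5×3 + 7×4 + 10×2 + 9×3 = 122
D: 8×2 + 4×3 + 5×2 + 7×2 + 10×1 + 9×2 = 80
E: 8×1 + 4×4 + 5×4 + 7×1 + 10×0 + 9×0 = 51

C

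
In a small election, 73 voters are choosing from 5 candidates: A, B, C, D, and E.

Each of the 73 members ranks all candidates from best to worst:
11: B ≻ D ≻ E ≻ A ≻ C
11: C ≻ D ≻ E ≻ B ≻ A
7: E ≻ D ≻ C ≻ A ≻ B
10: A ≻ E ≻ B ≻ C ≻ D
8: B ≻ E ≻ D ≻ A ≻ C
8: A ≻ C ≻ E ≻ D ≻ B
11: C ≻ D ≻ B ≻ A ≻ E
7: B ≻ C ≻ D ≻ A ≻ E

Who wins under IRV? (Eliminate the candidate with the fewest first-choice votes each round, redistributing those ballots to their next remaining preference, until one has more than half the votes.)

Round 1: A 18, B 26, C 22, D 0, E 7. D eliminated.
Round 2: A 18, B 26, C 22, E 7. E eliminated.
Round 3: A 18, B 26, C 29. A eliminated.
Round 4: B 36, C 37. C has a majority (≥37).

C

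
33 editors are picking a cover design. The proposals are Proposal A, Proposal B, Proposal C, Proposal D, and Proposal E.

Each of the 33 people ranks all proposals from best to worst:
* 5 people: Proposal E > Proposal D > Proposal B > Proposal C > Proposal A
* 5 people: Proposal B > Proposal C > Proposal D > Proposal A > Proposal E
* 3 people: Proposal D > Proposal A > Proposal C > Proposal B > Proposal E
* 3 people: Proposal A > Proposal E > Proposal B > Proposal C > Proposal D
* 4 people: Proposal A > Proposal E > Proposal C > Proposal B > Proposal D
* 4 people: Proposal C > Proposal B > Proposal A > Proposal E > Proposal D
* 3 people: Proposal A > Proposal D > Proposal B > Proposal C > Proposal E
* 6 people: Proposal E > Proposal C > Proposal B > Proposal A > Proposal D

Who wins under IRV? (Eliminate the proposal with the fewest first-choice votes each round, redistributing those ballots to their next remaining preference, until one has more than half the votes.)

Proposal A

Round 1: Proposal A 10, Proposal B 5, Proposal C 4, Proposal D 3, Proposal E 11. Proposal D eliminated.
Round 2: Proposal A 13, Proposal B 5, Proposal C 4, Proposal E 11. Proposal C eliminated.
Round 3: Proposal A 13, Proposal B 9, Proposal E 11. Proposal B eliminated.
Round 4: Proposal A 22, Proposal E 11. Proposal A has a majority (≥17).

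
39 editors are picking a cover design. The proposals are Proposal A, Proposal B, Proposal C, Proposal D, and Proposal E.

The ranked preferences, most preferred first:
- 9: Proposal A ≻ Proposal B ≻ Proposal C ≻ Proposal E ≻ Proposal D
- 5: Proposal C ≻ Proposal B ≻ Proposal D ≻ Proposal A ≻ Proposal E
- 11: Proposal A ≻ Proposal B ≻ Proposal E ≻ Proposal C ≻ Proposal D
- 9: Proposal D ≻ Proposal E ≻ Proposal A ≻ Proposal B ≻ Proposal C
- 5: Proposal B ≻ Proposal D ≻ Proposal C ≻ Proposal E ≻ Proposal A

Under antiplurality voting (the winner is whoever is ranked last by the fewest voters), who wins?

Proposal B

Last-place votes: Proposal A 5, Proposal B 0, Proposal C 9, Proposal D 20, Proposal E 5.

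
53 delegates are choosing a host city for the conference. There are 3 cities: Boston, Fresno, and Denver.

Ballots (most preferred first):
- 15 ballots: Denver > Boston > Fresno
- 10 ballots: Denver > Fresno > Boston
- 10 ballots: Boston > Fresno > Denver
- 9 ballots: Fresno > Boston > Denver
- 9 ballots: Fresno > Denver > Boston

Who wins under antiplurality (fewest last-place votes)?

Last-place votes: Boston 19, Fresno 15, Denver 19.

Fresno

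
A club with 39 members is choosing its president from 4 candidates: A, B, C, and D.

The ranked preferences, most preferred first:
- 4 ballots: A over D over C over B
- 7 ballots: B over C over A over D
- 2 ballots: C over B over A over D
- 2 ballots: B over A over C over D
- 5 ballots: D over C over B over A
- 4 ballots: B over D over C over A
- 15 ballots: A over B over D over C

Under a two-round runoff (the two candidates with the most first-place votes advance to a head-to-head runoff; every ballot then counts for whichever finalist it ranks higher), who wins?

Round 1 first-place votes: A 19, B 13, C 2, D 5. A and B advance.
Runoff: A is ranked above B on 19 ballots, B above A on 20.

B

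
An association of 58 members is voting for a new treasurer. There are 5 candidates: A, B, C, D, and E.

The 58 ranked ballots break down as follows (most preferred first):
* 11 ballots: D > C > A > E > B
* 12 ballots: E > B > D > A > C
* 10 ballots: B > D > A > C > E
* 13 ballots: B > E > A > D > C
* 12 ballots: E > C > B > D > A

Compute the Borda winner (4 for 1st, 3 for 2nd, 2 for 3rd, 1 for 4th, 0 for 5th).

A: 11×2 + 12×1 + 10×2 + 13×2 + 12×0 = 80
B: 11×0 + 12×3 + 10×4 + 13×4 + 12×2 = 152
C: 11×3 + 12×0 + 10×1 + 13×0 + 12×3 = 79
D: 11×4 + 12×2 + 10×3 + 13×1 + 12×1 = 123
E: 11×1 + 12×4 + 10×0 + 13×3 + 12×4 = 146

B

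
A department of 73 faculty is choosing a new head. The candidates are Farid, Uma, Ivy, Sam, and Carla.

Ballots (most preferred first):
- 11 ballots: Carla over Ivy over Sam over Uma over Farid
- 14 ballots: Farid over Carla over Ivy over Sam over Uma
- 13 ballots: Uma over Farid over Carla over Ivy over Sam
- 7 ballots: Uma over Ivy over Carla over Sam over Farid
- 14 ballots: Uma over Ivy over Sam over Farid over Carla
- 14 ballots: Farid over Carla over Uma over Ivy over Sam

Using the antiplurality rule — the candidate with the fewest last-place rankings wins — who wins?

Last-place votes: Farid 18, Uma 14, Ivy 0, Sam 27, Carla 14.

Ivy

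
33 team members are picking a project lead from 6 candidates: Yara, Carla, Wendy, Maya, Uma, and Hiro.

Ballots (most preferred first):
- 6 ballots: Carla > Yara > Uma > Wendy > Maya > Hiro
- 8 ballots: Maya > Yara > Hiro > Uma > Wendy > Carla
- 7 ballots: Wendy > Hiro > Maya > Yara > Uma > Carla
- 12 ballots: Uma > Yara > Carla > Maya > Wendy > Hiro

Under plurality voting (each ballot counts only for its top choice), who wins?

Uma

First-place votes: Yara 0, Carla 6, Wendy 7, Maya 8, Uma 12, Hiro 0.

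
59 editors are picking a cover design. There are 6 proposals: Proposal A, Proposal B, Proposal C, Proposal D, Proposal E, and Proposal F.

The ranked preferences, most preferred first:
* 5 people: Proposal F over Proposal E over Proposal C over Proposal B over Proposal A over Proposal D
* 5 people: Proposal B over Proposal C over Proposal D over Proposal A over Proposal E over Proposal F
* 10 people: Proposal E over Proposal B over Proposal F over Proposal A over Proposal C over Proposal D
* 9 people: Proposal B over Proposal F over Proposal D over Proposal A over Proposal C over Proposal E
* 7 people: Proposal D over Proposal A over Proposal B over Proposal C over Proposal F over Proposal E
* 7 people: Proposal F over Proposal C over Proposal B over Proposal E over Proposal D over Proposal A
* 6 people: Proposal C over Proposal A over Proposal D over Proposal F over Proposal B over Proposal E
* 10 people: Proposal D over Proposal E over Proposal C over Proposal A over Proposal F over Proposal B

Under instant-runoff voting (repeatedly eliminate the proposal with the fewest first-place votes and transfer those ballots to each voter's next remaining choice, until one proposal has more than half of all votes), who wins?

Proposal B

Round 1: Proposal A 0, Proposal B 14, Proposal C 6, Proposal D 17, Proposal E 10, Proposal F 12. Proposal A eliminated.
Round 2: Proposal B 14, Proposal C 6, Proposal D 17, Proposal E 10, Proposal F 12. Proposal C eliminated.
Round 3: Proposal B 14, Proposal D 23, Proposal E 10, Proposal F 12. Proposal E eliminated.
Round 4: Proposal B 24, Proposal D 23, Proposal F 12. Proposal F eliminated.
Round 5: Proposal B 36, Proposal D 23. Proposal B has a majority (≥30).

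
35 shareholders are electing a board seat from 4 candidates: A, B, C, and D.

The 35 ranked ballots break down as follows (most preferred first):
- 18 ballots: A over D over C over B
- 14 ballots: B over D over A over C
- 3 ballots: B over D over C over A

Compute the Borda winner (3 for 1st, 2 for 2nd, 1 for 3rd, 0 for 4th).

D

A: 18×3 + 14×1 + 3×0 = 68
B: 18×0 + 14×3 + 3×3 = 51
C: 18×1 + 14×0 + 3×1 = 21
D: 18×2 + 14×2 + 3×2 = 70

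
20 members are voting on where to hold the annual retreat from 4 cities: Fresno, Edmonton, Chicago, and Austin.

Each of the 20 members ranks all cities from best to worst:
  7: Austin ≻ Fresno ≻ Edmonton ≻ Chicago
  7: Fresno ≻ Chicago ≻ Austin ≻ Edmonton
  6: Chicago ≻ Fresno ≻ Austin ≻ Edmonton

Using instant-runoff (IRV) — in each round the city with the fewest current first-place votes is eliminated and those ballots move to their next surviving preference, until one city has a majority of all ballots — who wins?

Round 1: Fresno 7, Edmonton 0, Chicago 6, Austin 7. Edmonton eliminated.
Round 2: Fresno 7, Chicago 6, Austin 7. Chicago eliminated.
Round 3: Fresno 13, Austin 7. Fresno has a majority (≥11).

Fresno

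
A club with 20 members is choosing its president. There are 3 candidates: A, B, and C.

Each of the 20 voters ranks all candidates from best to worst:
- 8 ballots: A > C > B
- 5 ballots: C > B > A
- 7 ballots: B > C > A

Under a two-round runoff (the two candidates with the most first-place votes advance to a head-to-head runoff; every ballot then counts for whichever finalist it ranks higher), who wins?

B

Round 1 first-place votes: A 8, B 7, C 5. A and B advance.
Runoff: A is ranked above B on 8 ballots, B above A on 12.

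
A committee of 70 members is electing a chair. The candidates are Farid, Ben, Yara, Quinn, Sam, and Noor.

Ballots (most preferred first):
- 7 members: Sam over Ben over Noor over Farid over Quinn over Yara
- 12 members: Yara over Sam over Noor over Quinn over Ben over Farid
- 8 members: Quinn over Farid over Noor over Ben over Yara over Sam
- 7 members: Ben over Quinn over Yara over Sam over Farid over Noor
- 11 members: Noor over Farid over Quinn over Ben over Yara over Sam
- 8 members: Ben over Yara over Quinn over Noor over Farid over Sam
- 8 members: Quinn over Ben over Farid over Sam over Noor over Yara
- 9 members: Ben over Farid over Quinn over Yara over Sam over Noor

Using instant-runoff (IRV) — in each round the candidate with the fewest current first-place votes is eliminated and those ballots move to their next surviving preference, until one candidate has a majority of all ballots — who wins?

Quinn

Round 1: Farid 0, Ben 24, Yara 12, Quinn 16, Sam 7, Noor 11. Farid eliminated.
Round 2: Ben 24, Yara 12, Quinn 16, Sam 7, Noor 11. Sam eliminated.
Round 3: Ben 31, Yara 12, Quinn 16, Noor 11. Noor eliminated.
Round 4: Ben 31, Yara 12, Quinn 27. Yara eliminated.
Round 5: Ben 31, Quinn 39. Quinn has a majority (≥36).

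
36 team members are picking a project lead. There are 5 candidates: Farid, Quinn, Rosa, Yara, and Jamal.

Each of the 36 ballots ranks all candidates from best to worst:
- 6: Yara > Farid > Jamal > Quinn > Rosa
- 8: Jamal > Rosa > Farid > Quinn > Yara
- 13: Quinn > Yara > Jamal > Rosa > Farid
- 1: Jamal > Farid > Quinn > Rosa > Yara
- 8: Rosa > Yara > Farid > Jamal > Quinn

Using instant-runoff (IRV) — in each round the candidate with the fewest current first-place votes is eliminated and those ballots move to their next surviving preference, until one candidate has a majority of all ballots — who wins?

Round 1: Farid 0, Quinn 13, Rosa 8, Yara 6, Jamal 9. Farid eliminated.
Round 2: Quinn 13, Rosa 8, Yara 6, Jamal 9. Yara eliminated.
Round 3: Quinn 13, Rosa 8, Jamal 15. Rosa eliminated.
Round 4: Quinn 13, Jamal 23. Jamal has a majority (≥19).

Jamal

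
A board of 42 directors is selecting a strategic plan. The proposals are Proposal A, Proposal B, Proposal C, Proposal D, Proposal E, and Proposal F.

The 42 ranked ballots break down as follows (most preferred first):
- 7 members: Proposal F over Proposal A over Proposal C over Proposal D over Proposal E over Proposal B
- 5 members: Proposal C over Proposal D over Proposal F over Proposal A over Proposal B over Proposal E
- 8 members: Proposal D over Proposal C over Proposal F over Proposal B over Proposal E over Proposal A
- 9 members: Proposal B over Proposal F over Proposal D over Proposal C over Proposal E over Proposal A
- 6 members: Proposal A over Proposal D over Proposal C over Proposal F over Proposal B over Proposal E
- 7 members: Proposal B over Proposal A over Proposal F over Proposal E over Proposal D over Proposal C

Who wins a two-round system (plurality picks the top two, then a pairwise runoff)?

Round 1 first-place votes: Proposal A 6, Proposal B 16, Proposal C 5, Proposal D 8, Proposal E 0, Proposal F 7. Proposal B and Proposal D advance.
Runoff: Proposal B is ranked above Proposal D on 16 ballots, Proposal D above Proposal B on 26.

Proposal D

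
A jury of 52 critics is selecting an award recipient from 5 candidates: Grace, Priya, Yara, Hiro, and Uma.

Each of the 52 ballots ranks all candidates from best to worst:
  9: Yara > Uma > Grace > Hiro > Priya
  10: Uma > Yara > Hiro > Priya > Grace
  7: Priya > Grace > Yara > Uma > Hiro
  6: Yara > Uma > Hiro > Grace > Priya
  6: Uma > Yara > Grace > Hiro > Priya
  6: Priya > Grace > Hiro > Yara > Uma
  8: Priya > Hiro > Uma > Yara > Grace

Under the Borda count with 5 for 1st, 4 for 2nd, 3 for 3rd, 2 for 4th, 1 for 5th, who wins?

Yara

Grace: 9×3 + 10×1 + 7×4 + 6×2 + 6×3 + 6×4 + 8×1 = 127
Priya: 9×1 + 10×2 + 7×5 + 6×1 + 6×1 + 6×5 + 8×5 = 146
Yara: 9×5 + 10×4 + 7×3 + 6×5 + 6×4 + 6×2 + 8×2 = 188
Hiro: 9×2 + 10×3 + 7×1 + 6×3 + 6×2 + 6×3 + 8×4 = 135
Uma: 9×4 + 10×5 + 7×2 + 6×4 + 6×5 + 6×1 + 8×3 = 184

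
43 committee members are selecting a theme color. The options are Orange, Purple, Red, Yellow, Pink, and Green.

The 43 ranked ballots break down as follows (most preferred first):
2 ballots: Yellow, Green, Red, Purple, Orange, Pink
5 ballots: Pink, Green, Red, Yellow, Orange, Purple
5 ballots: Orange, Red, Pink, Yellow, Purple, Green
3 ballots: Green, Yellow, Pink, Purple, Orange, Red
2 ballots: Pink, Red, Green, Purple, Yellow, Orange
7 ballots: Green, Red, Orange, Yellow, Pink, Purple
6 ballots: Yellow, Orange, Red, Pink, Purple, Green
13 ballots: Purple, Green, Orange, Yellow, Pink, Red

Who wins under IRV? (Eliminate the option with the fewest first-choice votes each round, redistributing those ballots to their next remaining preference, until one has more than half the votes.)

Pink

Round 1: Orange 5, Purple 13, Red 0, Yellow 8, Pink 7, Green 10. Red eliminated.
Round 2: Orange 5, Purple 13, Yellow 8, Pink 7, Green 10. Orange eliminated.
Round 3: Purple 13, Yellow 8, Pink 12, Green 10. Yellow eliminated.
Round 4: Purple 13, Pink 18, Green 12. Green eliminated.
Round 5: Purple 15, Pink 28. Pink has a majority (≥22).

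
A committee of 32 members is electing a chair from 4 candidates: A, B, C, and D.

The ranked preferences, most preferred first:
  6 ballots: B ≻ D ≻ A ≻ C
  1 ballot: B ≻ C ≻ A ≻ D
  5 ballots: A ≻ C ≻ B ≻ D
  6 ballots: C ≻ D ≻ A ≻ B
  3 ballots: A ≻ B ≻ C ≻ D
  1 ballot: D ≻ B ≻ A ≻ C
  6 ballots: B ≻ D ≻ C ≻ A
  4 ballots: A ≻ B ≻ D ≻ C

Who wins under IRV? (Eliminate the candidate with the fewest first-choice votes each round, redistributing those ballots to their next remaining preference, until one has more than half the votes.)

A

Round 1: A 12, B 13, C 6, D 1. D eliminated.
Round 2: A 12, B 14, C 6. C eliminated.
Round 3: A 18, B 14. A has a majority (≥17).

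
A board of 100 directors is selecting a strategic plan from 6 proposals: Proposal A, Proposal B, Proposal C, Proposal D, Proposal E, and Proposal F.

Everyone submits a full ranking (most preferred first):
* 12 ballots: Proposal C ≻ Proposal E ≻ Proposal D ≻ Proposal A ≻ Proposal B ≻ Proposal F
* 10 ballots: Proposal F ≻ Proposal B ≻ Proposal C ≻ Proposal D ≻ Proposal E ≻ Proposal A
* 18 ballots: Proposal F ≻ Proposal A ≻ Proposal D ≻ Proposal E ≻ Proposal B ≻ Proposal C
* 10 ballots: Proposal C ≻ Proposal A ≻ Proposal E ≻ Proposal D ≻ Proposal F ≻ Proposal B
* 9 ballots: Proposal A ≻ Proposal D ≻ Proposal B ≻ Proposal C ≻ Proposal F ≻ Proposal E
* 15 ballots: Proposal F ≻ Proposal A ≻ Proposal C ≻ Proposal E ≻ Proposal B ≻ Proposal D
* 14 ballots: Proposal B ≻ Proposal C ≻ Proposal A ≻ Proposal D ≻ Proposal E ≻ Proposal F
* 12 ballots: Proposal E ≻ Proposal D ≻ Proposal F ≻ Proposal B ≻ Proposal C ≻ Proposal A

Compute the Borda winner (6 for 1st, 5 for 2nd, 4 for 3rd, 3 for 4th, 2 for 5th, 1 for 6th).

Proposal A

Proposal A: 12×3 + 10×1 + 18×5 + 10×5 + 9×6 + 15×5 + 14×4 + 12×1 = 383
Proposal B: 12×2 + 10×5 + 18×2 + 10×1 + 9×4 + 15×2 + 14×6 + 12×3 = 306
Proposal C: 12×6 + 10×4 + 18×1 + 10×6 + 9×3 + 15×4 + 14×5 + 12×2 = 371
Proposal D: 12×4 + 10×3 + 18×4 + 10×3 + 9×5 + 15×1 + 14×3 + 12×5 = 342
Proposal E: 12×5 + 10×2 + 18×3 + 10×4 + 9×1 + 15×3 + 14×2 + 12×6 = 328
Proposal F: 12×1 + 10×6 + 18×6 + 10×2 + 9×2 + 15×6 + 14×1 + 12×4 = 370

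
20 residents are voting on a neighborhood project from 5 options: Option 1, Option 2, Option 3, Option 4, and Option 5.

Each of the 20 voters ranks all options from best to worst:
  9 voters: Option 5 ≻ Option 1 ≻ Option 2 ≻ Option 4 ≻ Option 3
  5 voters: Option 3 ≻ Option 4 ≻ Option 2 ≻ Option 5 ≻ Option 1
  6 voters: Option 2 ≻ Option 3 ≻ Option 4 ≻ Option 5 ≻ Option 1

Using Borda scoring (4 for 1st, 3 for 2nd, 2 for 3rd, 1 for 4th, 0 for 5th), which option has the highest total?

Option 1: 9×3 + 5×0 + 6×0 = 27
Option 2: 9×2 + 5×2 + 6×4 = 52
Option 3: 9×0 + 5×4 + 6×3 = 38
Option 4: 9×1 + 5×3 + 6×2 = 36
Option 5: 9×4 + 5×1 + 6×1 = 47

Option 2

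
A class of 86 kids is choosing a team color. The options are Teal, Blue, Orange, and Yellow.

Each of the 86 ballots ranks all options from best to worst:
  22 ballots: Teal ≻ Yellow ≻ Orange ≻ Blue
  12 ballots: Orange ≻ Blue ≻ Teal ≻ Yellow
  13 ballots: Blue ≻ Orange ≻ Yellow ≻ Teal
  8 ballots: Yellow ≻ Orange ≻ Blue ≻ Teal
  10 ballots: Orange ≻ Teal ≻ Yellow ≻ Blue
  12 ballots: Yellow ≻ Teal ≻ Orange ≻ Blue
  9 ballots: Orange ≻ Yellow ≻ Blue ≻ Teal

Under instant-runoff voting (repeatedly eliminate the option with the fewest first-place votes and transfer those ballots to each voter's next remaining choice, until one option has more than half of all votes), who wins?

Orange

Round 1: Teal 22, Blue 13, Orange 31, Yellow 20. Blue eliminated.
Round 2: Teal 22, Orange 44, Yellow 20. Orange has a majority (≥44).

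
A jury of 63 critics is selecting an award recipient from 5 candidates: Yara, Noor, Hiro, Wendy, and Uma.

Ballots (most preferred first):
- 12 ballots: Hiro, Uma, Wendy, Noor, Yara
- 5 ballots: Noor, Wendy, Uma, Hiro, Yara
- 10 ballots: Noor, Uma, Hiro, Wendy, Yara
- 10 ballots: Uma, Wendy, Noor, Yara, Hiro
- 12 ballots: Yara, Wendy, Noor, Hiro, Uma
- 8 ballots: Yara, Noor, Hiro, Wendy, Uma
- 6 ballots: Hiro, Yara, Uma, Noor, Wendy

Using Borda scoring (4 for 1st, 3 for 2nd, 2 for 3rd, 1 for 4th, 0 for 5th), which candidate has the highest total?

Noor

Yara: 12×0 + 5×0 + 10×0 + 10×1 + 12×4 + 8×4 + 6×3 = 108
Noor: 12×1 + 5×4 + 10×4 + 10×2 + 12×2 + 8×3 + 6×1 = 146
Hiro: 12×4 + 5×1 + 10×2 + 10×0 + 12×1 + 8×2 + 6×4 = 125
Wendy: 12×2 + 5×3 + 10×1 + 10×3 + 12×3 + 8×1 + 6×0 = 123
Uma: 12×3 + 5×2 + 10×3 + 10×4 + 12×0 + 8×0 + 6×2 = 128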